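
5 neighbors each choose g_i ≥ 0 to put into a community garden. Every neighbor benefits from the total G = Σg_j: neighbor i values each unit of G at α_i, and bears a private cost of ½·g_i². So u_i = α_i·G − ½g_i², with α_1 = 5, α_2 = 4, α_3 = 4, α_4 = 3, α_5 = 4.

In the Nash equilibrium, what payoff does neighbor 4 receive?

Neighbor i's FOC: ∂u_i/∂g_i = α_i − g_i = 0, so g_i* = α_i.
NE contributions = (5, 4, 4, 3, 4); G = 20.
u_4 = α_4·G − ½·(g_4)² = 3·20 − ½·3² = 55.5.

55.5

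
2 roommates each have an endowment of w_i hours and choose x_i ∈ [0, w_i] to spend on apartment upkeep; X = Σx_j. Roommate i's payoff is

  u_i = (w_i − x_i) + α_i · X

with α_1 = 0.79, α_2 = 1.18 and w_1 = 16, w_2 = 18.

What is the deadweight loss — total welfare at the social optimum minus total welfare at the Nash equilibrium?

15.52

∂u_i/∂x_i = α_i − 1, so roommate i contributes w_i if α_i > 1, else 0.
α_i > 1 for i ∈ {2}; NE contributions (0, 18), X = 18.
W^NE = Σw_i − X^NE + (Σα_i)·X^NE = 34 + 0.97·18 = 51.46.
Planner: ∂(Σu_j)/∂x_i = Σα_j − 1 = 0.97 > 0, so everyone contributes w_i; X^SO = 34, W^SO = 34 + 0.97·34 = 66.98.
Deadweight loss = 15.52.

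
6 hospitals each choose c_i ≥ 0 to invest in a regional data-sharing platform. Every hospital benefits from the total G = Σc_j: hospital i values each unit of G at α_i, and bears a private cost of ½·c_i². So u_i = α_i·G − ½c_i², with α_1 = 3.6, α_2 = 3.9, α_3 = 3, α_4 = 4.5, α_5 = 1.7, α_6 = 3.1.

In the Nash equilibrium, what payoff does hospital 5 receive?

32.215

Hospital i's FOC: ∂u_i/∂c_i = α_i − c_i = 0, so c_i* = α_i.
NE contributions = (3.6, 3.9, 3, 4.5, 1.7, 3.1); G = 19.8.
u_5 = α_5·G − ½·(c_5)² = 1.7·19.8 − ½·1.7² = 32.215.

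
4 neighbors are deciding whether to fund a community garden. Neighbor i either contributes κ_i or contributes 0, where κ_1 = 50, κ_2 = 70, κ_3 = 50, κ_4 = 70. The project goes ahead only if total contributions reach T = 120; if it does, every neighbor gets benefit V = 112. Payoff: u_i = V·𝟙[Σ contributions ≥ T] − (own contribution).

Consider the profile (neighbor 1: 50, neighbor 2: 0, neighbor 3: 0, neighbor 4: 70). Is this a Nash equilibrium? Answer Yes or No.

Yes

Total = 120 ≥ 120: provided.
Neighbor 1 (pledges 50, payoff 62): dropping to 0 → total 70, payoff 0. No gain.
Neighbor 2 (pledges 0, payoff 112): pledging 70 → total 190, payoff 42. No gain.
Neighbor 3 (pledges 0, payoff 112): pledging 50 → total 170, payoff 62. No gain.
Neighbor 4 (pledges 70, payoff 42): dropping to 0 → total 50, payoff 0. No gain.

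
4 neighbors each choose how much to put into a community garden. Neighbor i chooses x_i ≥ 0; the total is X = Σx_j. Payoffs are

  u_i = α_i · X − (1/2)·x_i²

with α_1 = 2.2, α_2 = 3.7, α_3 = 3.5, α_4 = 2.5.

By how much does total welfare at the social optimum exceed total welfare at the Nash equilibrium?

160.125

Neighbor i's FOC: ∂u_i/∂x_i = α_i − x_i = 0, so x_i* = α_i.
NE contributions = (2.2, 3.7, 3.5, 2.5); X = 11.9.
W^NE = (Σα)·X − ½Σα_i² = 11.9² − ½·37.03 = 123.095.
Planner sets x_i = Σα_j = 11.9 for every i, so X^SO = 4·11.9 = 47.6.
W^SO = (Σα)·X^SO − ½·4·(Σα)² = (4/2)·11.9² = 283.22.
Deadweight loss = W^SO − W^NE = 160.125.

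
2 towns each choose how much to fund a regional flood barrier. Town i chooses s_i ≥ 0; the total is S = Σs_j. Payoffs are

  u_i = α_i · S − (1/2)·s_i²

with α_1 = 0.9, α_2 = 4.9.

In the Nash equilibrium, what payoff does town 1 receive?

4.815

Town i's FOC: ∂u_i/∂s_i = α_i − s_i = 0, so s_i* = α_i.
NE contributions = (0.9, 4.9); S = 5.8.
u_1 = α_1·S − ½·(s_1)² = 0.9·5.8 − ½·0.9² = 4.815.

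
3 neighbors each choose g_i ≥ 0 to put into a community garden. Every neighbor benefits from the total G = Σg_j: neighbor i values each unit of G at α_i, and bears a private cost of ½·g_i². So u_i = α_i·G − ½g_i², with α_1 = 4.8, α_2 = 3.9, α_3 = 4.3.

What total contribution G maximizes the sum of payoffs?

Planner FOC: ∂(Σu_j)/∂g_i = (Σα_j) − g_i = 0, so g_i^SO = Σα_j = 13 for every i; G^SO = 39.

39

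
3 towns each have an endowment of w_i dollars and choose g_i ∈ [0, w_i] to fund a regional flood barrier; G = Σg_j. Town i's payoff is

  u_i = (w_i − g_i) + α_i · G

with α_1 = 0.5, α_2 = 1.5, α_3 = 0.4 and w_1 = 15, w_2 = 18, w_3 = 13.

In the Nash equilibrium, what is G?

18

∂u_i/∂g_i = α_i − 1, so town i contributes w_i if α_i > 1, else 0.
α_i > 1 for i ∈ {2}; NE contributions (0, 18, 0), G = 18.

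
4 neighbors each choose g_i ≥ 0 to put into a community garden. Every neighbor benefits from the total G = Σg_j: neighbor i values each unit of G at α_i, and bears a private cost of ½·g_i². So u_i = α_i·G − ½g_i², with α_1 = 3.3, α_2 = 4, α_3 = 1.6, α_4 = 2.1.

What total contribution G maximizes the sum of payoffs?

44

Planner FOC: ∂(Σu_j)/∂g_i = (Σα_j) − g_i = 0, so g_i^SO = Σα_j = 11 for every i; G^SO = 44.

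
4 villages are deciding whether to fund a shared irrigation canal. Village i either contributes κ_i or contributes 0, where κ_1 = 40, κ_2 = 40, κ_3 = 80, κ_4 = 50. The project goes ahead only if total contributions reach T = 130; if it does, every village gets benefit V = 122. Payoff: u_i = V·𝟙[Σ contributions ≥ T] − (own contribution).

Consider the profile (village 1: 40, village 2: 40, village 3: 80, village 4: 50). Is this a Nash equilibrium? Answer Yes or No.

Total = 210 ≥ 130: provided.
Village 1 (pledges 40, payoff 82): dropping to 0 → total 170, payoff 122. Profitable deviation.

No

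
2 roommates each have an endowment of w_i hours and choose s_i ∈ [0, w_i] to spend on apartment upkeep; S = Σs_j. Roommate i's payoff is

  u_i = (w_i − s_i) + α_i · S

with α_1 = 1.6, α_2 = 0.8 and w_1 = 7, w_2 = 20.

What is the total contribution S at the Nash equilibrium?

∂u_i/∂s_i = α_i − 1, so roommate i contributes w_i if α_i > 1, else 0.
α_i > 1 for i ∈ {1}; NE contributions (7, 0), S = 7.

7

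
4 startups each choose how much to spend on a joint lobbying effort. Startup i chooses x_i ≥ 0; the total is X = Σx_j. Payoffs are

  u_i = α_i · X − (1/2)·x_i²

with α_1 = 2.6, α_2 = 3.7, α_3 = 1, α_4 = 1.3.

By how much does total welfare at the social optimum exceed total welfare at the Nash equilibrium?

85.53

Startup i's FOC: ∂u_i/∂x_i = α_i − x_i = 0, so x_i* = α_i.
NE contributions = (2.6, 3.7, 1, 1.3); X = 8.6.
W^NE = (Σα)·X − ½Σα_i² = 8.6² − ½·23.14 = 62.39.
Planner sets x_i = Σα_j = 8.6 for every i, so X^SO = 4·8.6 = 34.4.
W^SO = (Σα)·X^SO − ½·4·(Σα)² = (4/2)·8.6² = 147.92.
Deadweight loss = W^SO − W^NE = 85.53.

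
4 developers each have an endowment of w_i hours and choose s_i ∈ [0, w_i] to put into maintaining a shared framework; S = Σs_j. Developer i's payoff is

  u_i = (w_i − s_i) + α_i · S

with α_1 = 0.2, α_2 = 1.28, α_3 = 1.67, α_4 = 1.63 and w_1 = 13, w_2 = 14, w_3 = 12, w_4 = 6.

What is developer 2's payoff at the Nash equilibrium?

40.96

∂u_i/∂s_i = α_i − 1, so developer i contributes w_i if α_i > 1, else 0.
α_i > 1 for i ∈ {2, 3, 4}; NE contributions (0, 14, 12, 6), S = 32.
u_2 = (14 − 14) + 1.28·32 = 40.96.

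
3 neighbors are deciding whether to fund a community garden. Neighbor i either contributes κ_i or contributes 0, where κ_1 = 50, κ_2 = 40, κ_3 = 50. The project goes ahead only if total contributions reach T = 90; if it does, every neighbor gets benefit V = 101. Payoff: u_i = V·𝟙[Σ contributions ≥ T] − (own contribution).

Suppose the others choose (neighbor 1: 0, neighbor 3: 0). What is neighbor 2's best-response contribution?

Others' total = 0. Even contributing 40 gives 40 < 90: no benefit either way.
Best response: 0.

0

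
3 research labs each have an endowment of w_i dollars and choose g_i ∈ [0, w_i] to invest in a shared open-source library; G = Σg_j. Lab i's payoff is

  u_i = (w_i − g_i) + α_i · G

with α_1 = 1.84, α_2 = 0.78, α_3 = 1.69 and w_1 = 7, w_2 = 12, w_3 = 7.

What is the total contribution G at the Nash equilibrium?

∂u_i/∂g_i = α_i − 1, so lab i contributes w_i if α_i > 1, else 0.
α_i > 1 for i ∈ {1, 3}; NE contributions (7, 0, 7), G = 14.

14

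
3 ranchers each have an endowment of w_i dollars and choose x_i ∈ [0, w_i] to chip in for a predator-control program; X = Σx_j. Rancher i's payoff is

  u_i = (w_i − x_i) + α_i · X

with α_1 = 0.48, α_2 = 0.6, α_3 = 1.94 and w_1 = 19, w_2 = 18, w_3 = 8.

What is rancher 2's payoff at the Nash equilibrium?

22.8

∂u_i/∂x_i = α_i − 1, so rancher i contributes w_i if α_i > 1, else 0.
α_i > 1 for i ∈ {3}; NE contributions (0, 0, 8), X = 8.
u_2 = (18 − 0) + 0.6·8 = 22.8.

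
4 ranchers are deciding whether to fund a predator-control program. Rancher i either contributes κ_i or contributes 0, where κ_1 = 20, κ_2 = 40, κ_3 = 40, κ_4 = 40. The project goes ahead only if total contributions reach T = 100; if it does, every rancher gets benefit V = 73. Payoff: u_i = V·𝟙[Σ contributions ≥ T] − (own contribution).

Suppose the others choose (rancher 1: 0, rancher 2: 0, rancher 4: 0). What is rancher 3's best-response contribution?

Others' total = 0. Even contributing 40 gives 40 < 100: no benefit either way.
Best response: 0.

0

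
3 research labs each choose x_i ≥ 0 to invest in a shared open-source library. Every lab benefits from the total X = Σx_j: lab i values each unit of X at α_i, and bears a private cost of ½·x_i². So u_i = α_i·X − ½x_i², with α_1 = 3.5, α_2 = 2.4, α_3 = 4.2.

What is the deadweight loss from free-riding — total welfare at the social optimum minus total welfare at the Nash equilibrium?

68.83

Lab i's FOC: ∂u_i/∂x_i = α_i − x_i = 0, so x_i* = α_i.
NE contributions = (3.5, 2.4, 4.2); X = 10.1.
W^NE = (Σα)·X − ½Σα_i² = 10.1² − ½·35.65 = 84.185.
Planner sets x_i = Σα_j = 10.1 for every i, so X^SO = 3·10.1 = 30.3.
W^SO = (Σα)·X^SO − ½·3·(Σα)² = (3/2)·10.1² = 153.015.
Deadweight loss = W^SO − W^NE = 68.83.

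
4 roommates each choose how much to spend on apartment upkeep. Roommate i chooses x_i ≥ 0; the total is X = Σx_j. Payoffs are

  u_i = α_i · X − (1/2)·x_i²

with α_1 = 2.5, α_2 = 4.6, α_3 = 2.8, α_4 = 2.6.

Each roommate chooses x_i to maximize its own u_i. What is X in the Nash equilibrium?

Roommate i's FOC: ∂u_i/∂x_i = α_i − x_i = 0, so x_i* = α_i.
NE contributions = (2.5, 4.6, 2.8, 2.6); X = 12.5.

12.5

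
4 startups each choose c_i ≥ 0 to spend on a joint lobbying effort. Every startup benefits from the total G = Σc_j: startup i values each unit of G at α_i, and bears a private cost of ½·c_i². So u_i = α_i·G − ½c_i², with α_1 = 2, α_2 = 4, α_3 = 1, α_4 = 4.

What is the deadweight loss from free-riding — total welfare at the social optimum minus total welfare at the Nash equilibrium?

Startup i's FOC: ∂u_i/∂c_i = α_i − c_i = 0, so c_i* = α_i.
NE contributions = (2, 4, 1, 4); G = 11.
W^NE = (Σα)·G − ½Σα_i² = 11² − ½·37 = 102.5.
Planner sets c_i = Σα_j = 11 for every i, so G^SO = 4·11 = 44.
W^SO = (Σα)·G^SO − ½·4·(Σα)² = (4/2)·11² = 242.
Deadweight loss = W^SO − W^NE = 139.5.

139.5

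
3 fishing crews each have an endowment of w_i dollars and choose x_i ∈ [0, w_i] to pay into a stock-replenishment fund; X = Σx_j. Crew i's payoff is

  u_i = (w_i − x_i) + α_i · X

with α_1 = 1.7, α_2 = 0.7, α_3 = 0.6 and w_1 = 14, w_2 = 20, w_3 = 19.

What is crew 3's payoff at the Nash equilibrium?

27.4

∂u_i/∂x_i = α_i − 1, so crew i contributes w_i if α_i > 1, else 0.
α_i > 1 for i ∈ {1}; NE contributions (14, 0, 0), X = 14.
u_3 = (19 − 0) + 0.6·14 = 27.4.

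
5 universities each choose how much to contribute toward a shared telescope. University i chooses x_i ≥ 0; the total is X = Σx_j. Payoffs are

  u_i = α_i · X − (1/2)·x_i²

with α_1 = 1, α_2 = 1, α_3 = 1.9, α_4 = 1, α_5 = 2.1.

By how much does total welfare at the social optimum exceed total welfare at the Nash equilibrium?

79.01

University i's FOC: ∂u_i/∂x_i = α_i − x_i = 0, so x_i* = α_i.
NE contributions = (1, 1, 1.9, 1, 2.1); X = 7.
W^NE = (Σα)·X − ½Σα_i² = 7² − ½·11.02 = 43.49.
Planner sets x_i = Σα_j = 7 for every i, so X^SO = 5·7 = 35.
W^SO = (Σα)·X^SO − ½·5·(Σα)² = (5/2)·7² = 122.5.
Deadweight loss = W^SO − W^NE = 79.01.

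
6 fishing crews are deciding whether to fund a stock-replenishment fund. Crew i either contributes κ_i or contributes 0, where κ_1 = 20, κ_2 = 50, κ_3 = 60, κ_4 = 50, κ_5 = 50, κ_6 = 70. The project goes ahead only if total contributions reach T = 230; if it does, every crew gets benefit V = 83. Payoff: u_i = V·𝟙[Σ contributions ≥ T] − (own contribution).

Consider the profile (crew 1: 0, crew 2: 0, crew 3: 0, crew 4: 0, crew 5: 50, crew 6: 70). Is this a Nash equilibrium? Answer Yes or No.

Total = 120 < 230: not provided.
Crew 1 (pledges 0, payoff 0): pledging 20 → total 140, payoff -20. No gain.
Crew 2 (pledges 0, payoff 0): pledging 50 → total 170, payoff -50. No gain.
Crew 3 (pledges 0, payoff 0): pledging 60 → total 180, payoff -60. No gain.
Crew 4 (pledges 0, payoff 0): pledging 50 → total 170, payoff -50. No gain.
Crew 5 (pledges 50, payoff -50): dropping to 0 → total 70, payoff 0. Profitable deviation.

No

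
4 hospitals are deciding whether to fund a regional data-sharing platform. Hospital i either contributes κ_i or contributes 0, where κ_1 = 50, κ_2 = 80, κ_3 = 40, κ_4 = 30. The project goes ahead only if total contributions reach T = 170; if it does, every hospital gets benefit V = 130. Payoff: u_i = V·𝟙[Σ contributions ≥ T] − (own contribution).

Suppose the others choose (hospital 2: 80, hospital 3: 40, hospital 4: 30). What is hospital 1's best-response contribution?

50

Others' total = 150. Contributing 50 brings total to 200 ≥ 170: gain V − κ_1 = 80.
Best response: 50.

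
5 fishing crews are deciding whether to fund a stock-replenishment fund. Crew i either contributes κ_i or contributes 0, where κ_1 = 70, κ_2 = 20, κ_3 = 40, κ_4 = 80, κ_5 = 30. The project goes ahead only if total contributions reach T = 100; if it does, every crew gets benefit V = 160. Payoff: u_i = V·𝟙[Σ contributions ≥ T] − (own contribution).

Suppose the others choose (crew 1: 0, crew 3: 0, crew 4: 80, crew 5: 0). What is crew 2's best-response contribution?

Others' total = 80. Contributing 20 brings total to 100 ≥ 100: gain V − κ_2 = 140.
Best response: 20.

20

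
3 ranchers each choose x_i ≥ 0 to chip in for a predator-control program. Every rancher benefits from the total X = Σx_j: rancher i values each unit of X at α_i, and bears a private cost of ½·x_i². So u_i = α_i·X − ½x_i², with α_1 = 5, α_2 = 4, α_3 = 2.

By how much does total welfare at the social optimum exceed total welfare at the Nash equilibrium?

Rancher i's FOC: ∂u_i/∂x_i = α_i − x_i = 0, so x_i* = α_i.
NE contributions = (5, 4, 2); X = 11.
W^NE = (Σα)·X − ½Σα_i² = 11² − ½·45 = 98.5.
Planner sets x_i = Σα_j = 11 for every i, so X^SO = 3·11 = 33.
W^SO = (Σα)·X^SO − ½·3·(Σα)² = (3/2)·11² = 181.5.
Deadweight loss = W^SO − W^NE = 83.

83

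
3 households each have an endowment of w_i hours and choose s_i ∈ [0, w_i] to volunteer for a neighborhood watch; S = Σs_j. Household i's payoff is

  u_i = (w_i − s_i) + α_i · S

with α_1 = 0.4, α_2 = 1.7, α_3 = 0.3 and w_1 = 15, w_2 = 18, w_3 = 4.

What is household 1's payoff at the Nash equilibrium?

∂u_i/∂s_i = α_i − 1, so household i contributes w_i if α_i > 1, else 0.
α_i > 1 for i ∈ {2}; NE contributions (0, 18, 0), S = 18.
u_1 = (15 − 0) + 0.4·18 = 22.2.

22.2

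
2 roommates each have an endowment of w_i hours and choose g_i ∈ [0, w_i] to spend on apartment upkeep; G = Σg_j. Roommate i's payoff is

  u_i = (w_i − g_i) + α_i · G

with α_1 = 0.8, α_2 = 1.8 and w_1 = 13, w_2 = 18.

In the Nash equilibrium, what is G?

18

∂u_i/∂g_i = α_i − 1, so roommate i contributes w_i if α_i > 1, else 0.
α_i > 1 for i ∈ {2}; NE contributions (0, 18), G = 18.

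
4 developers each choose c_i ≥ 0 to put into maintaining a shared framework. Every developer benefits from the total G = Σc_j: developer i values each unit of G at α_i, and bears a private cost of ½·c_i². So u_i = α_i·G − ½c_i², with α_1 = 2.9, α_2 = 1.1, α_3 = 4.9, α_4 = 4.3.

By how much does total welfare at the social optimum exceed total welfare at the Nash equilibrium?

200.3

Developer i's FOC: ∂u_i/∂c_i = α_i − c_i = 0, so c_i* = α_i.
NE contributions = (2.9, 1.1, 4.9, 4.3); G = 13.2.
W^NE = (Σα)·G − ½Σα_i² = 13.2² − ½·52.12 = 148.18.
Planner sets c_i = Σα_j = 13.2 for every i, so G^SO = 4·13.2 = 52.8.
W^SO = (Σα)·G^SO − ½·4·(Σα)² = (4/2)·13.2² = 348.48.
Deadweight loss = W^SO − W^NE = 200.3.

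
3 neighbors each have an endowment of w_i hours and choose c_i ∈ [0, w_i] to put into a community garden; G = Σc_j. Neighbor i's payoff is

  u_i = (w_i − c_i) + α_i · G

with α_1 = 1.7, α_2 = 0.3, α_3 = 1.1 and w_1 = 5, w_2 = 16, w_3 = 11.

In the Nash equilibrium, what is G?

16

∂u_i/∂c_i = α_i − 1, so neighbor i contributes w_i if α_i > 1, else 0.
α_i > 1 for i ∈ {1, 3}; NE contributions (5, 0, 11), G = 16.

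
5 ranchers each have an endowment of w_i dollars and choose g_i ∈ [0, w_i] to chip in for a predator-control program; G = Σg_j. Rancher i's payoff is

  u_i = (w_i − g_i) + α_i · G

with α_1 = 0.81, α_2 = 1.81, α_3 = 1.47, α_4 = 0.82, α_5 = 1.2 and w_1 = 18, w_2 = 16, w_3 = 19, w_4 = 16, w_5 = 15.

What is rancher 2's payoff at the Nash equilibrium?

∂u_i/∂g_i = α_i − 1, so rancher i contributes w_i if α_i > 1, else 0.
α_i > 1 for i ∈ {2, 3, 5}; NE contributions (0, 16, 19, 0, 15), G = 50.
u_2 = (16 − 16) + 1.81·50 = 90.5.

90.5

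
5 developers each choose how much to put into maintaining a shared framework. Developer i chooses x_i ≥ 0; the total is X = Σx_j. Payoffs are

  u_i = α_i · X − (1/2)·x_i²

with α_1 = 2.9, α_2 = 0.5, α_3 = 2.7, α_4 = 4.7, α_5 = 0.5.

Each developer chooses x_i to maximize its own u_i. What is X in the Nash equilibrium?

Developer i's FOC: ∂u_i/∂x_i = α_i − x_i = 0, so x_i* = α_i.
NE contributions = (2.9, 0.5, 2.7, 4.7, 0.5); X = 11.3.

11.3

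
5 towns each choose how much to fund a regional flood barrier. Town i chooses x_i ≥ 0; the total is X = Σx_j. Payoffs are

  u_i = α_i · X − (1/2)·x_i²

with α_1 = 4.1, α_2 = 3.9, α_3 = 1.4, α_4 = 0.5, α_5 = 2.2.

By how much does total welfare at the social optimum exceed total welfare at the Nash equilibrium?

239.15

Town i's FOC: ∂u_i/∂x_i = α_i − x_i = 0, so x_i* = α_i.
NE contributions = (4.1, 3.9, 1.4, 0.5, 2.2); X = 12.1.
W^NE = (Σα)·X − ½Σα_i² = 12.1² − ½·39.07 = 126.875.
Planner sets x_i = Σα_j = 12.1 for every i, so X^SO = 5·12.1 = 60.5.
W^SO = (Σα)·X^SO − ½·5·(Σα)² = (5/2)·12.1² = 366.025.
Deadweight loss = W^SO − W^NE = 239.15.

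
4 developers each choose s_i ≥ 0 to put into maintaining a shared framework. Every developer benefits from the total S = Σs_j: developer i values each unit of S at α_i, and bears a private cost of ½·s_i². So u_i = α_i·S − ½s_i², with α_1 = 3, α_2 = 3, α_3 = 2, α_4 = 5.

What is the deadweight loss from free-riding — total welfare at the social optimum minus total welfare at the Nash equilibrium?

Developer i's FOC: ∂u_i/∂s_i = α_i − s_i = 0, so s_i* = α_i.
NE contributions = (3, 3, 2, 5); S = 13.
W^NE = (Σα)·S − ½Σα_i² = 13² − ½·47 = 145.5.
Planner sets s_i = Σα_j = 13 for every i, so S^SO = 4·13 = 52.
W^SO = (Σα)·S^SO − ½·4·(Σα)² = (4/2)·13² = 338.
Deadweight loss = W^SO − W^NE = 192.5.

192.5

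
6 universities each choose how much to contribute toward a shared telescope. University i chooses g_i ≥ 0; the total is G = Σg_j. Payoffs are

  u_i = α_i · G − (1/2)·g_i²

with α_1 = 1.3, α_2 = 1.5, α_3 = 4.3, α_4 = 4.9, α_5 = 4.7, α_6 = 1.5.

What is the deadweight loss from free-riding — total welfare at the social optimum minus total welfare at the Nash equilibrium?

697.87

University i's FOC: ∂u_i/∂g_i = α_i − g_i = 0, so g_i* = α_i.
NE contributions = (1.3, 1.5, 4.3, 4.9, 4.7, 1.5); G = 18.2.
W^NE = (Σα)·G − ½Σα_i² = 18.2² − ½·70.78 = 295.85.
Planner sets g_i = Σα_j = 18.2 for every i, so G^SO = 6·18.2 = 109.2.
W^SO = (Σα)·G^SO − ½·6·(Σα)² = (6/2)·18.2² = 993.72.
Deadweight loss = W^SO − W^NE = 697.87.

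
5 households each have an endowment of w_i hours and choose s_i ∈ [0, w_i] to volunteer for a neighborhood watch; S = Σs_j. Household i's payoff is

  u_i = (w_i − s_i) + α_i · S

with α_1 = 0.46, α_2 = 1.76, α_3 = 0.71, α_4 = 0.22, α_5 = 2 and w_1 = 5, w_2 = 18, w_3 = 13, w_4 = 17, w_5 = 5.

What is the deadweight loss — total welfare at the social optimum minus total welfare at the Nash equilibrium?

145.25

∂u_i/∂s_i = α_i − 1, so household i contributes w_i if α_i > 1, else 0.
α_i > 1 for i ∈ {2, 5}; NE contributions (0, 18, 0, 0, 5), S = 23.
W^NE = Σw_i − S^NE + (Σα_i)·S^NE = 58 + 4.15·23 = 153.45.
Planner: ∂(Σu_j)/∂s_i = Σα_j − 1 = 4.15 > 0, so everyone contributes w_i; S^SO = 58, W^SO = 58 + 4.15·58 = 298.7.
Deadweight loss = 145.25.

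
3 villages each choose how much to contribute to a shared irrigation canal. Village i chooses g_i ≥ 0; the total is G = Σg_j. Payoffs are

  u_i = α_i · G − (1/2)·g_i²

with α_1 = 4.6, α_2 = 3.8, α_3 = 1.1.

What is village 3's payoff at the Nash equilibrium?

9.845

Village i's FOC: ∂u_i/∂g_i = α_i − g_i = 0, so g_i* = α_i.
NE contributions = (4.6, 3.8, 1.1); G = 9.5.
u_3 = α_3·G − ½·(g_3)² = 1.1·9.5 − ½·1.1² = 9.845.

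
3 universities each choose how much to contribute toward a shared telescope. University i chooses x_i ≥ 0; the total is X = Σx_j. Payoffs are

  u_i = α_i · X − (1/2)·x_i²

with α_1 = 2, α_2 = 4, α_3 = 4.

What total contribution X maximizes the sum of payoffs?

Planner FOC: ∂(Σu_j)/∂x_i = (Σα_j) − x_i = 0, so x_i^SO = Σα_j = 10 for every i; X^SO = 30.

30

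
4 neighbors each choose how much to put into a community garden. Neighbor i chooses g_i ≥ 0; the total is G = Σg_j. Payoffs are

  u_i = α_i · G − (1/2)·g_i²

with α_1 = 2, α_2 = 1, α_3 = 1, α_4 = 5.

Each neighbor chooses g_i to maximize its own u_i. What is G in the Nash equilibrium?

9

Neighbor i's FOC: ∂u_i/∂g_i = α_i − g_i = 0, so g_i* = α_i.
NE contributions = (2, 1, 1, 5); G = 9.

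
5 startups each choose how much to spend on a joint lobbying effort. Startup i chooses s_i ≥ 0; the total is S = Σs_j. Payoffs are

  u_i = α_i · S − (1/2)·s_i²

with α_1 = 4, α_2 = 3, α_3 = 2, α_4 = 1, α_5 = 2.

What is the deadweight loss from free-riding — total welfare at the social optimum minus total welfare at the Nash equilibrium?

Startup i's FOC: ∂u_i/∂s_i = α_i − s_i = 0, so s_i* = α_i.
NE contributions = (4, 3, 2, 1, 2); S = 12.
W^NE = (Σα)·S − ½Σα_i² = 12² − ½·34 = 127.
Planner sets s_i = Σα_j = 12 for every i, so S^SO = 5·12 = 60.
W^SO = (Σα)·S^SO − ½·5·(Σα)² = (5/2)·12² = 360.
Deadweight loss = W^SO − W^NE = 233.

233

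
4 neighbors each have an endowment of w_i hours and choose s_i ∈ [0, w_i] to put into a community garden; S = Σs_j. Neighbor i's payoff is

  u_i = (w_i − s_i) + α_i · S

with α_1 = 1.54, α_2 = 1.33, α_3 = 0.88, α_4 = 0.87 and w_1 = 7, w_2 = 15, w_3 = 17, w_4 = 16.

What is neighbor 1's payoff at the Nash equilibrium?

33.88

∂u_i/∂s_i = α_i − 1, so neighbor i contributes w_i if α_i > 1, else 0.
α_i > 1 for i ∈ {1, 2}; NE contributions (7, 15, 0, 0), S = 22.
u_1 = (7 − 7) + 1.54·22 = 33.88.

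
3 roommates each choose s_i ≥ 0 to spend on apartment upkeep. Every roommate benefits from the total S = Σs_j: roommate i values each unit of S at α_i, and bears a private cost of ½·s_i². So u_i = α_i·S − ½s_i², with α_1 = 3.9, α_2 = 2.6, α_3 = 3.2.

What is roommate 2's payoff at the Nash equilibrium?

Roommate i's FOC: ∂u_i/∂s_i = α_i − s_i = 0, so s_i* = α_i.
NE contributions = (3.9, 2.6, 3.2); S = 9.7.
u_2 = α_2·S − ½·(s_2)² = 2.6·9.7 − ½·2.6² = 21.84.

21.84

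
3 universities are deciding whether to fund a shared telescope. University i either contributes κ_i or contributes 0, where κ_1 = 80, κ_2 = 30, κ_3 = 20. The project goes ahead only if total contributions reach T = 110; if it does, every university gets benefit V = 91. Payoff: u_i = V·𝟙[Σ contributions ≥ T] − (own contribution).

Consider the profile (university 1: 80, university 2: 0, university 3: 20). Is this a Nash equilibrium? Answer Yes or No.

Total = 100 < 110: not provided.
University 1 (pledges 80, payoff -80): dropping to 0 → total 20, payoff 0. Profitable deviation.

No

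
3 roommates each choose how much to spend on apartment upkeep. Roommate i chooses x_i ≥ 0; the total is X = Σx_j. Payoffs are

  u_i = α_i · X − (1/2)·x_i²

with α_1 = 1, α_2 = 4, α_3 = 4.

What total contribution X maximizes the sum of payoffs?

Planner FOC: ∂(Σu_j)/∂x_i = (Σα_j) − x_i = 0, so x_i^SO = Σα_j = 9 for every i; X^SO = 27.

27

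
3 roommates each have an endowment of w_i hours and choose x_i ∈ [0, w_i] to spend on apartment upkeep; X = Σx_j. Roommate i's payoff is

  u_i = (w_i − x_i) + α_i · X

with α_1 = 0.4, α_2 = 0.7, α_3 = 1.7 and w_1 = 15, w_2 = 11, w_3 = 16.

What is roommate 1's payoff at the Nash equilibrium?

∂u_i/∂x_i = α_i − 1, so roommate i contributes w_i if α_i > 1, else 0.
α_i > 1 for i ∈ {3}; NE contributions (0, 0, 16), X = 16.
u_1 = (15 − 0) + 0.4·16 = 21.4.

21.4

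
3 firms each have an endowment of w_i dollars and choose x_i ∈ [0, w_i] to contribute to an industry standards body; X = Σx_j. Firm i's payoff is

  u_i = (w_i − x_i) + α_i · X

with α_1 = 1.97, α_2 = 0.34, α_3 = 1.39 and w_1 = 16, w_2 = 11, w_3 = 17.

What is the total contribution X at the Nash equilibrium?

∂u_i/∂x_i = α_i − 1, so firm i contributes w_i if α_i > 1, else 0.
α_i > 1 for i ∈ {1, 3}; NE contributions (16, 0, 17), X = 33.

33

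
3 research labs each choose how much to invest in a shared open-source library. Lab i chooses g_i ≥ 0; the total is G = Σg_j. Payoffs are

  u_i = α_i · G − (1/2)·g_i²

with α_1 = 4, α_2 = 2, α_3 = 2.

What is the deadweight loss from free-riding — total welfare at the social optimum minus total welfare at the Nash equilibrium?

Lab i's FOC: ∂u_i/∂g_i = α_i − g_i = 0, so g_i* = α_i.
NE contributions = (4, 2, 2); G = 8.
W^NE = (Σα)·G − ½Σα_i² = 8² − ½·24 = 52.
Planner sets g_i = Σα_j = 8 for every i, so G^SO = 3·8 = 24.
W^SO = (Σα)·G^SO − ½·3·(Σα)² = (3/2)·8² = 96.
Deadweight loss = W^SO − W^NE = 44.

44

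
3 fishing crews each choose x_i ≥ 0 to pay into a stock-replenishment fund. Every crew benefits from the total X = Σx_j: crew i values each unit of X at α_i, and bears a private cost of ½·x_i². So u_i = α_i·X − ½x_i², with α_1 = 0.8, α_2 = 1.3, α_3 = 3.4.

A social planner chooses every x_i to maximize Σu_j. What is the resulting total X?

16.5

Planner FOC: ∂(Σu_j)/∂x_i = (Σα_j) − x_i = 0, so x_i^SO = Σα_j = 5.5 for every i; X^SO = 16.5.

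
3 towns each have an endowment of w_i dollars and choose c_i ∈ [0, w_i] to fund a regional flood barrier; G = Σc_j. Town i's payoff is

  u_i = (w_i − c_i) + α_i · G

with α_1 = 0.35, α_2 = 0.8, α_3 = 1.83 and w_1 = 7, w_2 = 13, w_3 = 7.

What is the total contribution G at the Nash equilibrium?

∂u_i/∂c_i = α_i − 1, so town i contributes w_i if α_i > 1, else 0.
α_i > 1 for i ∈ {3}; NE contributions (0, 0, 7), G = 7.

7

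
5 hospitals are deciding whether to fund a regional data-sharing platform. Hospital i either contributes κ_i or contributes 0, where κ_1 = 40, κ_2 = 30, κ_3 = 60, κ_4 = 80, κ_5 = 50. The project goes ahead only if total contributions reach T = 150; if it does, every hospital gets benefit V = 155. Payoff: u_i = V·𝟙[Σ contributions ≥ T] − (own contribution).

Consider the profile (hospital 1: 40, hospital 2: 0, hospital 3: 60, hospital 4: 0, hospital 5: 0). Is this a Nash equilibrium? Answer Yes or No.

No

Total = 100 < 150: not provided.
Hospital 1 (pledges 40, payoff -40): dropping to 0 → total 60, payoff 0. Profitable deviation.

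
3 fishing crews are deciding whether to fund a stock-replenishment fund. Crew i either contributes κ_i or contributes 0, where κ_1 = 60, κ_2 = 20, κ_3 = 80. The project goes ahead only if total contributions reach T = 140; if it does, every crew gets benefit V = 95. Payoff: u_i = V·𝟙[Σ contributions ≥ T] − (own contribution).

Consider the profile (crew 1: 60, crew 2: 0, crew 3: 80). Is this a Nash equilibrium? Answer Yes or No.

Total = 140 ≥ 140: provided.
Crew 1 (pledges 60, payoff 35): dropping to 0 → total 80, payoff 0. No gain.
Crew 2 (pledges 0, payoff 95): pledging 20 → total 160, payoff 75. No gain.
Crew 3 (pledges 80, payoff 15): dropping to 0 → total 60, payoff 0. No gain.

Yes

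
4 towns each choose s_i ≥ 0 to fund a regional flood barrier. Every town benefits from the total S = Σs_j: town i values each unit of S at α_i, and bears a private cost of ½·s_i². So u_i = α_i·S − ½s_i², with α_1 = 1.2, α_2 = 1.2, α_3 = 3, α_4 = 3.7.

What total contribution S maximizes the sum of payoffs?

36.4

Planner FOC: ∂(Σu_j)/∂s_i = (Σα_j) − s_i = 0, so s_i^SO = Σα_j = 9.1 for every i; S^SO = 36.4.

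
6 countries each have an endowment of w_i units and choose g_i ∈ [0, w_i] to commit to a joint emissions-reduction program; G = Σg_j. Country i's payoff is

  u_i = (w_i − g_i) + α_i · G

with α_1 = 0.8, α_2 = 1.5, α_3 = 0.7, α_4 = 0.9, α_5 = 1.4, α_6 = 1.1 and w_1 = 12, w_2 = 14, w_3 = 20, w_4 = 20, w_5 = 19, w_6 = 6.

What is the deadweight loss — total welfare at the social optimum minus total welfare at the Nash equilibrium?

∂u_i/∂g_i = α_i − 1, so country i contributes w_i if α_i > 1, else 0.
α_i > 1 for i ∈ {2, 5, 6}; NE contributions (0, 14, 0, 0, 19, 6), G = 39.
W^NE = Σw_i − G^NE + (Σα_i)·G^NE = 91 + 5.4·39 = 301.6.
Planner: ∂(Σu_j)/∂g_i = Σα_j − 1 = 5.4 > 0, so everyone contributes w_i; G^SO = 91, W^SO = 91 + 5.4·91 = 582.4.
Deadweight loss = 280.8.

280.8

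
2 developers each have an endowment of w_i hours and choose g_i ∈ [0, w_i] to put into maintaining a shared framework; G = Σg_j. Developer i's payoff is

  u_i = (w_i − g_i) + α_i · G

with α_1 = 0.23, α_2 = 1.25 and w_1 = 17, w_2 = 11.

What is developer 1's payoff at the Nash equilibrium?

19.53

∂u_i/∂g_i = α_i − 1, so developer i contributes w_i if α_i > 1, else 0.
α_i > 1 for i ∈ {2}; NE contributions (0, 11), G = 11.
u_1 = (17 − 0) + 0.23·11 = 19.53.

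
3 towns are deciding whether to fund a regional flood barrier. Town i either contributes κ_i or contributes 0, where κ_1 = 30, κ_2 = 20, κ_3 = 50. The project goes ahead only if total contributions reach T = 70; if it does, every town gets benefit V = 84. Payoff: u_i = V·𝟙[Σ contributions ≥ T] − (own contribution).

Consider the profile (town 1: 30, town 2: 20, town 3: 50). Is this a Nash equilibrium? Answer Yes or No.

No

Total = 100 ≥ 70: provided.
Town 1 (pledges 30, payoff 54): dropping to 0 → total 70, payoff 84. Profitable deviation.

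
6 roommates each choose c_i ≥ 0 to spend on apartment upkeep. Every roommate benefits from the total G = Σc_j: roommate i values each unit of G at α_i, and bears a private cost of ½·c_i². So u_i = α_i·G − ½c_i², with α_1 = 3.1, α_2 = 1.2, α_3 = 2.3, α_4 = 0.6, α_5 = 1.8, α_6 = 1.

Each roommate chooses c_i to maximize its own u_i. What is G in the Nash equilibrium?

Roommate i's FOC: ∂u_i/∂c_i = α_i − c_i = 0, so c_i* = α_i.
NE contributions = (3.1, 1.2, 2.3, 0.6, 1.8, 1); G = 10.

10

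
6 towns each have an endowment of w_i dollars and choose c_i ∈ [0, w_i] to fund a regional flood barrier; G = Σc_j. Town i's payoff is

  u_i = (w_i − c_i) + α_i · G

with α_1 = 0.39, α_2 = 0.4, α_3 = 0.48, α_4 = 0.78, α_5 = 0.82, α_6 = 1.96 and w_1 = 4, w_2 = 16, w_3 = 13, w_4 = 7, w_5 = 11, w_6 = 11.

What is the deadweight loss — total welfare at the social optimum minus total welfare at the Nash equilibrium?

∂u_i/∂c_i = α_i − 1, so town i contributes w_i if α_i > 1, else 0.
α_i > 1 for i ∈ {6}; NE contributions (0, 0, 0, 0, 0, 11), G = 11.
W^NE = Σw_i − G^NE + (Σα_i)·G^NE = 62 + 3.83·11 = 104.13.
Planner: ∂(Σu_j)/∂c_i = Σα_j − 1 = 3.83 > 0, so everyone contributes w_i; G^SO = 62, W^SO = 62 + 3.83·62 = 299.46.
Deadweight loss = 195.33.

195.33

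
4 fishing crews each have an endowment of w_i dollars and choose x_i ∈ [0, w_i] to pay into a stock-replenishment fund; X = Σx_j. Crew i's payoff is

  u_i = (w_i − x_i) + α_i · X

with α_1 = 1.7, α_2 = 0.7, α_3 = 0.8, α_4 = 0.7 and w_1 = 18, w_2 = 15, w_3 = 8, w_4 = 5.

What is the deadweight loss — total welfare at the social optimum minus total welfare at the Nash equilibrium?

∂u_i/∂x_i = α_i − 1, so crew i contributes w_i if α_i > 1, else 0.
α_i > 1 for i ∈ {1}; NE contributions (18, 0, 0, 0), X = 18.
W^NE = Σw_i − X^NE + (Σα_i)·X^NE = 46 + 2.9·18 = 98.2.
Planner: ∂(Σu_j)/∂x_i = Σα_j − 1 = 2.9 > 0, so everyone contributes w_i; X^SO = 46, W^SO = 46 + 2.9·46 = 179.4.
Deadweight loss = 81.2.

81.2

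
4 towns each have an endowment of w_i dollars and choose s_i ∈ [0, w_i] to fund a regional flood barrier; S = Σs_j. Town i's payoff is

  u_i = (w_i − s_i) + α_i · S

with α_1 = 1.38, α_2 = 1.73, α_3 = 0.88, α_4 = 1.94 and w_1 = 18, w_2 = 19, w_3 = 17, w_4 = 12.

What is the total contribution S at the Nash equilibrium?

∂u_i/∂s_i = α_i − 1, so town i contributes w_i if α_i > 1, else 0.
α_i > 1 for i ∈ {1, 2, 4}; NE contributions (18, 19, 0, 12), S = 49.

49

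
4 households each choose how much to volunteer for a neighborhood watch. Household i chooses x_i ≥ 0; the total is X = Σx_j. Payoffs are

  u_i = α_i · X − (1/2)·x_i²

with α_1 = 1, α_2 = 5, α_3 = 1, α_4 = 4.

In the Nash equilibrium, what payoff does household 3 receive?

10.5

Household i's FOC: ∂u_i/∂x_i = α_i − x_i = 0, so x_i* = α_i.
NE contributions = (1, 5, 1, 4); X = 11.
u_3 = α_3·X − ½·(x_3)² = 1·11 − ½·1² = 10.5.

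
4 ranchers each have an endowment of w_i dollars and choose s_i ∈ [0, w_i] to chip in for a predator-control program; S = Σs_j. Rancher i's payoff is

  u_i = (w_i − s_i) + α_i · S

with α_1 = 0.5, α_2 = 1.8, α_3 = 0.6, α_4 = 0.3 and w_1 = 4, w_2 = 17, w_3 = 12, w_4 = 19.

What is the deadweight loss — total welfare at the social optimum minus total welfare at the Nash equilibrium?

77

∂u_i/∂s_i = α_i − 1, so rancher i contributes w_i if α_i > 1, else 0.
α_i > 1 for i ∈ {2}; NE contributions (0, 17, 0, 0), S = 17.
W^NE = Σw_i − S^NE + (Σα_i)·S^NE = 52 + 2.2·17 = 89.4.
Planner: ∂(Σu_j)/∂s_i = Σα_j − 1 = 2.2 > 0, so everyone contributes w_i; S^SO = 52, W^SO = 52 + 2.2·52 = 166.4.
Deadweight loss = 77.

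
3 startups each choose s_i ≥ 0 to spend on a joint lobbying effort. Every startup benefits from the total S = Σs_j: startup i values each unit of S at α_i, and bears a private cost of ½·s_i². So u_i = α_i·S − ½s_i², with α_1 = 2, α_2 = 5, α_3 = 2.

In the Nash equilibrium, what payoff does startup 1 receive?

Startup i's FOC: ∂u_i/∂s_i = α_i − s_i = 0, so s_i* = α_i.
NE contributions = (2, 5, 2); S = 9.
u_1 = α_1·S − ½·(s_1)² = 2·9 − ½·2² = 16.

16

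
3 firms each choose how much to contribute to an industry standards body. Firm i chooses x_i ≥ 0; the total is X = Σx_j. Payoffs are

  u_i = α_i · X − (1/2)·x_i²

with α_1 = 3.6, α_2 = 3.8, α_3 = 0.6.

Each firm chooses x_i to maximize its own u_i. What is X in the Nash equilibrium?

8

Firm i's FOC: ∂u_i/∂x_i = α_i − x_i = 0, so x_i* = α_i.
NE contributions = (3.6, 3.8, 0.6); X = 8.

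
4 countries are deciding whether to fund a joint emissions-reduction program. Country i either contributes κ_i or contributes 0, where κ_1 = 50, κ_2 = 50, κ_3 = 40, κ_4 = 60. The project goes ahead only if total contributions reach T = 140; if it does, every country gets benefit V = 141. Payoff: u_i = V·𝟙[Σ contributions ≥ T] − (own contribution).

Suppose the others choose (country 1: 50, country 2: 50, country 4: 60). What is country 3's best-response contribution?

Others' total = 160 ≥ 140; contributing adds cost 40 for no extra benefit.
Best response: 0.

0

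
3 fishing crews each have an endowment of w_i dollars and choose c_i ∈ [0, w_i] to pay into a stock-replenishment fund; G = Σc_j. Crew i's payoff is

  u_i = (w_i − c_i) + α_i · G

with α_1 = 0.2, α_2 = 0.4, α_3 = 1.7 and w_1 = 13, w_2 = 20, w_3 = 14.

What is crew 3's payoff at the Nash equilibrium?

23.8

∂u_i/∂c_i = α_i − 1, so crew i contributes w_i if α_i > 1, else 0.
α_i > 1 for i ∈ {3}; NE contributions (0, 0, 14), G = 14.
u_3 = (14 − 14) + 1.7·14 = 23.8.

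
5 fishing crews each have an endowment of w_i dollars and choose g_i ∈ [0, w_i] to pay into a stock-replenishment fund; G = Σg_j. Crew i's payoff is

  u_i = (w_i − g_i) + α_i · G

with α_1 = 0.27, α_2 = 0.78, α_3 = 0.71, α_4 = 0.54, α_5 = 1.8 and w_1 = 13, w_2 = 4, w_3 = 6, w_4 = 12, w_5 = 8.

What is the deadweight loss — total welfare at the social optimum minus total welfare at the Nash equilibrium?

108.5

∂u_i/∂g_i = α_i − 1, so crew i contributes w_i if α_i > 1, else 0.
α_i > 1 for i ∈ {5}; NE contributions (0, 0, 0, 0, 8), G = 8.
W^NE = Σw_i − G^NE + (Σα_i)·G^NE = 43 + 3.1·8 = 67.8.
Planner: ∂(Σu_j)/∂g_i = Σα_j − 1 = 3.1 > 0, so everyone contributes w_i; G^SO = 43, W^SO = 43 + 3.1·43 = 176.3.
Deadweight loss = 108.5.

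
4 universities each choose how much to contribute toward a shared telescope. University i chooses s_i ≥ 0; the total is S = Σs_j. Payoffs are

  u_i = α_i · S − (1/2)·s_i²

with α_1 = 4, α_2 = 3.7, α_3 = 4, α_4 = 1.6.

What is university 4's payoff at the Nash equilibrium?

University i's FOC: ∂u_i/∂s_i = α_i − s_i = 0, so s_i* = α_i.
NE contributions = (4, 3.7, 4, 1.6); S = 13.3.
u_4 = α_4·S − ½·(s_4)² = 1.6·13.3 − ½·1.6² = 20.

20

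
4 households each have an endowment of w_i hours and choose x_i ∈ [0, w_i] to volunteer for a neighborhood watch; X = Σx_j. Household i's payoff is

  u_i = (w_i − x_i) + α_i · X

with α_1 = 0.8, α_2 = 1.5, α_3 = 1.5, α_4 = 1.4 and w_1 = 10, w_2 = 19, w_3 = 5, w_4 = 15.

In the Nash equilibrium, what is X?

∂u_i/∂x_i = α_i − 1, so household i contributes w_i if α_i > 1, else 0.
α_i > 1 for i ∈ {2, 3, 4}; NE contributions (0, 19, 5, 15), X = 39.

39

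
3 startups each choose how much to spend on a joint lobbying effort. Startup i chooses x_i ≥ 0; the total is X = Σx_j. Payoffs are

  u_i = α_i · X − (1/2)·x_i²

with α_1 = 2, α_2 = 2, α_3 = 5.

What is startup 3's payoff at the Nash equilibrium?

32.5

Startup i's FOC: ∂u_i/∂x_i = α_i − x_i = 0, so x_i* = α_i.
NE contributions = (2, 2, 5); X = 9.
u_3 = α_3·X − ½·(x_3)² = 5·9 − ½·5² = 32.5.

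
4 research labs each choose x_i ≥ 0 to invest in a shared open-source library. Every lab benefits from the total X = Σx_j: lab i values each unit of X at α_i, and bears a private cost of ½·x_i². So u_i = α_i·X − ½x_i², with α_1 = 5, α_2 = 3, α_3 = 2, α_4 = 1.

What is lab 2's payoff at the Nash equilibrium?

Lab i's FOC: ∂u_i/∂x_i = α_i − x_i = 0, so x_i* = α_i.
NE contributions = (5, 3, 2, 1); X = 11.
u_2 = α_2·X − ½·(x_2)² = 3·11 − ½·3² = 28.5.

28.5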